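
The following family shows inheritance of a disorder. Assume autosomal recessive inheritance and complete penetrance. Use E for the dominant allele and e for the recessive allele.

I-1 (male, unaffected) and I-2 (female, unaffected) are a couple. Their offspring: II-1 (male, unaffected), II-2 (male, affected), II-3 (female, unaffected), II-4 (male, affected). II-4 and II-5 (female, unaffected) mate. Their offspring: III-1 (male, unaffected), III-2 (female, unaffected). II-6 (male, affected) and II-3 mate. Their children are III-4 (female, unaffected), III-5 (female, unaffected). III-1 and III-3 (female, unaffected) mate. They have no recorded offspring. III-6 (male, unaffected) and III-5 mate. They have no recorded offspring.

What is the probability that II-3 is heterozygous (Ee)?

1/3

I-1 is unaffected so carries E and passed e to II-2 (ee), so I-1 is Ee.
I-2 is unaffected so carries E and passed e to II-2 (ee), so I-2 is Ee.
Their cross gives offspring ratios 1/4 EE : 1/2 Ee : 1/4 ee. Conditioning on II-3 being unaffected, P(Ee) = 1/2 / 3/4 = 2/3 before taking II-3's own offspring into account.
II-6 is affected, so II-6 is ee.
Now use II-3's offspring. Probability of each recorded status — unaffected daughter III-4: 1/2 if II-3 is Ee, 1 if EE; unaffected daughter III-5: 1/2 if II-3 is Ee, 1 if EE.
Bayes: P(Ee) = 2/3·1/4 / (2/3·1/4 + 1/3·1) = 1/3.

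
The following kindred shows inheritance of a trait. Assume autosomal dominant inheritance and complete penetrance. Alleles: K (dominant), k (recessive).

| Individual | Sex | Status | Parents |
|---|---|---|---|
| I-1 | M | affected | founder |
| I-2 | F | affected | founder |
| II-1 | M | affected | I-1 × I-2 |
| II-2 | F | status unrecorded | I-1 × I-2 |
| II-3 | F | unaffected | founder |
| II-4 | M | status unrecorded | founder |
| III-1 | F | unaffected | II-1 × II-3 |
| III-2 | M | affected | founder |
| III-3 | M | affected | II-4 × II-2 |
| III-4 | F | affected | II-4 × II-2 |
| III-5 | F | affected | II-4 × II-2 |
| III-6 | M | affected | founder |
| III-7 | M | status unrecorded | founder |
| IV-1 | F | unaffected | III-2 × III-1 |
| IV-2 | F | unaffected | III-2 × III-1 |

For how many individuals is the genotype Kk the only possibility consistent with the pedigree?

2

Obligate heterozygotes: II-1 is affected so carries K and passed k to III-1 (kk), so II-1 is Kk; III-2 is affected so carries K and passed k to IV-1 (kk), so III-2 is Kk.
Every other individual is either homozygous by phenotype or has at least one consistent homozygous assignment, so the count is 2.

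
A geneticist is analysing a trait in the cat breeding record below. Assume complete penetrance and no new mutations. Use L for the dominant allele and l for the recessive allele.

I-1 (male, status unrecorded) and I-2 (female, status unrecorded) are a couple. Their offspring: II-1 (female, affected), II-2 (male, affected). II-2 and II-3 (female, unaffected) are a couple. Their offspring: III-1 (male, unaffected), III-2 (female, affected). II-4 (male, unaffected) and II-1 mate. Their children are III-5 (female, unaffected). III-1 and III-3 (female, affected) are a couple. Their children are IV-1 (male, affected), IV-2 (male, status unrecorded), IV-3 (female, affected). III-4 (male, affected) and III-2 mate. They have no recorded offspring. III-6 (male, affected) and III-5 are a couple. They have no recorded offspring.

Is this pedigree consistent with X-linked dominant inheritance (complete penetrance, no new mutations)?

Yes

A consistent assignment under X-linked dominant exists: I-1 X^L Y, I-2 X^L X^l, II-1 X^L X^l, II-2 X^L Y, II-3 X^l X^l, II-4 X^l Y, III-1 X^l Y, III-2 X^L X^l, III-3 X^L X^L, III-4 X^L Y, III-5 X^l X^l, III-6 X^L Y, IV-1 X^L Y, IV-2 X^L Y, IV-3 X^L X^l.
In this assignment every recorded phenotype matches its genotype and every non-founder's genotype is obtainable from its parents' genotypes, so the pedigree is consistent.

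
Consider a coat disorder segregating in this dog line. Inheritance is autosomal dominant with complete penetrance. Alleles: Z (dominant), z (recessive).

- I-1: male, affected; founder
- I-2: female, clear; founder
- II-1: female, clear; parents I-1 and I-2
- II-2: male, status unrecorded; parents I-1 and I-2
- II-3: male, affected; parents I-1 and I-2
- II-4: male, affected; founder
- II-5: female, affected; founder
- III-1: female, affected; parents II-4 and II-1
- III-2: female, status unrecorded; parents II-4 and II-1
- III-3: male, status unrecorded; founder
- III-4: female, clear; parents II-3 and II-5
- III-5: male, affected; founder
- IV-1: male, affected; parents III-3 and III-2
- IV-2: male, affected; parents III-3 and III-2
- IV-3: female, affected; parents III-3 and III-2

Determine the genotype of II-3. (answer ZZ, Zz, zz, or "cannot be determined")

From phenotype alone, II-3 is ZZ or Zz.
II-3 is affected so carries Z and received z from I-2 (zz), so II-3 is Zz.

Zz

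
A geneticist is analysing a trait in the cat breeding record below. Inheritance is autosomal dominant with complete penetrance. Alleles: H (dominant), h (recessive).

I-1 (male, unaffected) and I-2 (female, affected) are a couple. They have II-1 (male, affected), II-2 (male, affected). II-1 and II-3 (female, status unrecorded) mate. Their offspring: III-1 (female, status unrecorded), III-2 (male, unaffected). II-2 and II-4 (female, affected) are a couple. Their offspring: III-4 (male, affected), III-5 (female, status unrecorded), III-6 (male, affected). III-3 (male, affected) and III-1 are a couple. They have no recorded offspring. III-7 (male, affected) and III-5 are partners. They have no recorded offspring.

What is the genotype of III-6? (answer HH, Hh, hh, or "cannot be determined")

cannot be determined

III-6's phenotype allows HH or Hh, and no parent or child forces a single allele at both positions; consistent genotype assignments exist with III-6 as HH or Hh.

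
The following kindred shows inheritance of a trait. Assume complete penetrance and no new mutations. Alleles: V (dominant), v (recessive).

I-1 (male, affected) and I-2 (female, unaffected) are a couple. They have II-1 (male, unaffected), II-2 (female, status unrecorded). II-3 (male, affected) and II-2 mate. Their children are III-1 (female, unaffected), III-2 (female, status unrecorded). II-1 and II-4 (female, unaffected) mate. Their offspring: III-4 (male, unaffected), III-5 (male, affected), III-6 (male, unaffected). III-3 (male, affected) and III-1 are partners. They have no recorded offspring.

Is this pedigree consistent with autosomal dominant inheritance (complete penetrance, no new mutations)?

No

Under autosomal dominant, III-5 (affected, male) cannot arise from II-1 (unaffected) × II-4 (unaffected).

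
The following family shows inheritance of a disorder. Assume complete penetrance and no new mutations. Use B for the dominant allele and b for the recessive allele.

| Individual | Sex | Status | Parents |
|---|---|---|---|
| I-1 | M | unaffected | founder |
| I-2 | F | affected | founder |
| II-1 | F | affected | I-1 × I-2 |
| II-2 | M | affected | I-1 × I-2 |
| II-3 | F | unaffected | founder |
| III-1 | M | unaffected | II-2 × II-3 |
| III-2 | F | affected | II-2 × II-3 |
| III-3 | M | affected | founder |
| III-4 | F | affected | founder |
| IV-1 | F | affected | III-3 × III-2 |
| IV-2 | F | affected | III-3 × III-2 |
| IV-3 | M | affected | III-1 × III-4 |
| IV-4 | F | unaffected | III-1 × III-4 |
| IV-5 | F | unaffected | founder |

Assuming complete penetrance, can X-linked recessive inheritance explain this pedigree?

Under X-linked recessive, II-1 (affected, female) cannot arise from I-1 (unaffected) × I-2 (affected).

No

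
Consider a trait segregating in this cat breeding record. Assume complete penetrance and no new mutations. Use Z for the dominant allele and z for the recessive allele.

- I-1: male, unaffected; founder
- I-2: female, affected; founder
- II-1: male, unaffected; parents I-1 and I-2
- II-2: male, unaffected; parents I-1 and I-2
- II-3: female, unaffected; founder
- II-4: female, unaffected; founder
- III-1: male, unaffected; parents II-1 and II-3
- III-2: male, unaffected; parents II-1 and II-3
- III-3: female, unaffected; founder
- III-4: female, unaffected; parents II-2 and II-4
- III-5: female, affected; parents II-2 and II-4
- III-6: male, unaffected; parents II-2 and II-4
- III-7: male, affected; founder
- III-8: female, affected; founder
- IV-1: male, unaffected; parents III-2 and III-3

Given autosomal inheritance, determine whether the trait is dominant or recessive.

II-2 and II-4 are both unaffected yet have an affected child III-5. Under dominance, an affected child requires at least one affected parent, so the trait cannot be dominant.

recessive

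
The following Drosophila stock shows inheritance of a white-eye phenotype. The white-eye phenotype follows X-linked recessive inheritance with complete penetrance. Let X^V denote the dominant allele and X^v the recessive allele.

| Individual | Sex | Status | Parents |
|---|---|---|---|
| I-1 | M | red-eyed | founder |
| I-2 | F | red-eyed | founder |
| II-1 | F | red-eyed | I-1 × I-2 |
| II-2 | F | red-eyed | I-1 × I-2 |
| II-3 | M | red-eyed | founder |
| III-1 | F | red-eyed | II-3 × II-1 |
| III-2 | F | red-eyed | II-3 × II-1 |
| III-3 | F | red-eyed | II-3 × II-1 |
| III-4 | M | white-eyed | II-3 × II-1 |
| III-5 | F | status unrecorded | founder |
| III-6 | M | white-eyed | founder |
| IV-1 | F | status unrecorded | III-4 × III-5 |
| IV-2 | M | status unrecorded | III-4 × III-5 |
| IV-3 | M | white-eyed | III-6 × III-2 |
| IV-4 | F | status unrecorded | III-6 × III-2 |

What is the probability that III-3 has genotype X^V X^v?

II-3 is red-eyed, so II-3 is X^V Y.
II-1 is red-eyed so carries V and passed v to III-2 (X^V X^v, whose V came from II-3), so II-1 is X^V X^v.
Their cross gives offspring ratios 1/2 X^V X^V : 1/2 X^V X^v. Conditioning on III-3 being red-eyed, P(X^V X^v) = 1/2 / 1 = 1/2.

1/2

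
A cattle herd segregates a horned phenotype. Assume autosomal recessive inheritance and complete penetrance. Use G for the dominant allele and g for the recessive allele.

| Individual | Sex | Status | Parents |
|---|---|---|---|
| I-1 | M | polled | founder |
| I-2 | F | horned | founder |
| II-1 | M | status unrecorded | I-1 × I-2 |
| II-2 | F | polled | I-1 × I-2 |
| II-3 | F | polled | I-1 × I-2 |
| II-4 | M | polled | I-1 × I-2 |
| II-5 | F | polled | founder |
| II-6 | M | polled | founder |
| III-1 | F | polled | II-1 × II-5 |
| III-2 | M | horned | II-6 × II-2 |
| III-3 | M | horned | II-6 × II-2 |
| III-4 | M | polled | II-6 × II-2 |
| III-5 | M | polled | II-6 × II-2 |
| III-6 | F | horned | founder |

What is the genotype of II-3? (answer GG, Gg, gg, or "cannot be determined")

From phenotype alone, II-3 is GG or Gg.
II-3 is polled so carries G and received g from I-2 (gg), so II-3 is Gg.

Gg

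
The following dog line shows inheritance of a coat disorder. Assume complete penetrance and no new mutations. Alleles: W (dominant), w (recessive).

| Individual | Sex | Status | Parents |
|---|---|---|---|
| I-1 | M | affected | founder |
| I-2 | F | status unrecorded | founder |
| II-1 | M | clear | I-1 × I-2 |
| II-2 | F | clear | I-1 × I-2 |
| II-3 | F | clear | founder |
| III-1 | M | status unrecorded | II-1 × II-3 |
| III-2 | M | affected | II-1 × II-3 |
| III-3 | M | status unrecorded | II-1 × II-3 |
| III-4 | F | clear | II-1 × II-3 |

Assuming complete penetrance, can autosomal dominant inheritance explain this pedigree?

No

Under autosomal dominant, III-2 (affected, male) cannot arise from II-1 (clear) × II-3 (clear).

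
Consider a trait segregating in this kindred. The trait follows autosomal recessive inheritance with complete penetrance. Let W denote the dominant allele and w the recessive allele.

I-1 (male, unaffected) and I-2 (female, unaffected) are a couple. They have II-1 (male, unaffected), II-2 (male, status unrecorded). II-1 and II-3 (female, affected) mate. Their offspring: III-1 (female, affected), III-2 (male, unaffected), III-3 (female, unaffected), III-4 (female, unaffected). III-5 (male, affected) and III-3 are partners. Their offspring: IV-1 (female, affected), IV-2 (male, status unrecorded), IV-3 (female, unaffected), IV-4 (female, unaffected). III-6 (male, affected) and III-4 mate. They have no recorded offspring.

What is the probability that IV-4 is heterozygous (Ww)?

1

IV-4 is unaffected so carries W and received w from III-5 (ww), so IV-4 is Ww, giving P(Ww) = 1.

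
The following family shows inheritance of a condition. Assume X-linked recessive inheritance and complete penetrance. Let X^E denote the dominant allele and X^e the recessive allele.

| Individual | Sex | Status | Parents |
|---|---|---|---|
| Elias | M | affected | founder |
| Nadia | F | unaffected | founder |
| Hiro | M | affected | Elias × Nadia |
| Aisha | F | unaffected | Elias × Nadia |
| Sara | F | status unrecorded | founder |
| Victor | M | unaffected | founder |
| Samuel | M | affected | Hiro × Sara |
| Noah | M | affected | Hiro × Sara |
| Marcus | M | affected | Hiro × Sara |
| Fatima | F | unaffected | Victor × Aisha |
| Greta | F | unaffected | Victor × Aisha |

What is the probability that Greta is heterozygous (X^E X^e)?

1/2

Victor is unaffected, so Victor is X^E Y.
Aisha is unaffected so carries E and received e from Elias (X^e Y), so Aisha is X^E X^e.
Their cross gives offspring ratios 1/2 X^E X^E : 1/2 X^E X^e. Conditioning on Greta being unaffected, P(X^E X^e) = 1/2 / 1 = 1/2.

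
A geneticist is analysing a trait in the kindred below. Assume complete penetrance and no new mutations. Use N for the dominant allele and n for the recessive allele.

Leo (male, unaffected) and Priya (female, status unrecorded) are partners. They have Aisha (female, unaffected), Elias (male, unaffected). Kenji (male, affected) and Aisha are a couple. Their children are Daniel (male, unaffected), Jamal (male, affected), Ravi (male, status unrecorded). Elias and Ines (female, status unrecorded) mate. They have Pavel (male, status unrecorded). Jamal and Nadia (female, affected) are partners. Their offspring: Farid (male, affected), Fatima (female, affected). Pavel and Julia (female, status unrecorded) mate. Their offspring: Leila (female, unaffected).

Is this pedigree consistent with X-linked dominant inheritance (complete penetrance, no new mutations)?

No

Under X-linked dominant, Jamal (affected, male) cannot arise from Kenji (affected) × Aisha (unaffected).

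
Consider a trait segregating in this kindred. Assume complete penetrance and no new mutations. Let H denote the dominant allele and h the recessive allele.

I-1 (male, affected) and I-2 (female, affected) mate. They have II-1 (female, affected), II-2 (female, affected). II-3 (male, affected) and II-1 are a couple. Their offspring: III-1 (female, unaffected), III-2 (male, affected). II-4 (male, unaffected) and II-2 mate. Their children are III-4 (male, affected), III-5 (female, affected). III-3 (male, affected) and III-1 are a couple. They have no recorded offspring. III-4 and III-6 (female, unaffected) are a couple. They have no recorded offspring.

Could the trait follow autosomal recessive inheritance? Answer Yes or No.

No

Under autosomal recessive, III-1 (unaffected, female) cannot arise from II-3 (affected) × II-1 (affected).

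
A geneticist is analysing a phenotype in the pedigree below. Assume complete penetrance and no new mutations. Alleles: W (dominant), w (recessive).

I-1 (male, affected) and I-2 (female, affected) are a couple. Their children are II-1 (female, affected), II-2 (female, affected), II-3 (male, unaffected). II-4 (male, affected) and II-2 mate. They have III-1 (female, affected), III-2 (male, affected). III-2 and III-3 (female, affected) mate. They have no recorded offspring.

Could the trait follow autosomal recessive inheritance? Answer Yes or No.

No

Under autosomal recessive, II-3 (unaffected, male) cannot arise from I-1 (affected) × I-2 (affected).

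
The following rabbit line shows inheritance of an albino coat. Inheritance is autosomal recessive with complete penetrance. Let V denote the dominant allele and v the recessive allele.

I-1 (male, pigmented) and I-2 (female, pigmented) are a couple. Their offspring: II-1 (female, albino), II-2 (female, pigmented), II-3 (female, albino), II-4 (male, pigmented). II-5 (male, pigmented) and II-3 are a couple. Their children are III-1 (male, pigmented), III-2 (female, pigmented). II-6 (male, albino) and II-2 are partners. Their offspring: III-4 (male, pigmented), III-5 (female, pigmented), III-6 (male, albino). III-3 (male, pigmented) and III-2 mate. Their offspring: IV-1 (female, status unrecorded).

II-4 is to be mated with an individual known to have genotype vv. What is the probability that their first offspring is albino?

I-1 is pigmented so carries V and passed v to II-1 (vv), so I-1 is Vv.
I-2 is pigmented so carries V and passed v to II-1 (vv), so I-2 is Vv.
II-4 is a pigmented offspring of I-1 (Vv) × I-2 (Vv), whose cross gives 1/4 VV : 1/2 Vv : 1/4 vv; conditioning on being pigmented, II-4 is VV with probability 1/3, Vv with probability 2/3.
Summing over parental genotype combinations, P(offspring is albino) = 2/3·1/2 = 1/3.

1/3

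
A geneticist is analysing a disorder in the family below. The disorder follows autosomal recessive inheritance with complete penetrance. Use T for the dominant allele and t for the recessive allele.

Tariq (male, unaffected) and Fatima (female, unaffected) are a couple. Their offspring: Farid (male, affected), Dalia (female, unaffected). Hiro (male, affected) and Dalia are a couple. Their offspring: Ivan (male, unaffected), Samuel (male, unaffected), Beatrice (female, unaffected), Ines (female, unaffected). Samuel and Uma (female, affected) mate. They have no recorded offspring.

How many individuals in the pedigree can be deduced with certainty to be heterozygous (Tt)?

Obligate heterozygotes: Tariq is unaffected so carries T and passed t to Farid (tt), so Tariq is Tt; Fatima is unaffected so carries T and passed t to Farid (tt), so Fatima is Tt; Ivan is unaffected so carries T and received t from Hiro (tt), so Ivan is Tt; Samuel is unaffected so carries T and received t from Hiro (tt), so Samuel is Tt; Beatrice is unaffected so carries T and received t from Hiro (tt), so Beatrice is Tt; Ines is unaffected so carries T and received t from Hiro (tt), so Ines is Tt.
Every other individual is either homozygous by phenotype or has at least one consistent homozygous assignment, so the count is 6.

6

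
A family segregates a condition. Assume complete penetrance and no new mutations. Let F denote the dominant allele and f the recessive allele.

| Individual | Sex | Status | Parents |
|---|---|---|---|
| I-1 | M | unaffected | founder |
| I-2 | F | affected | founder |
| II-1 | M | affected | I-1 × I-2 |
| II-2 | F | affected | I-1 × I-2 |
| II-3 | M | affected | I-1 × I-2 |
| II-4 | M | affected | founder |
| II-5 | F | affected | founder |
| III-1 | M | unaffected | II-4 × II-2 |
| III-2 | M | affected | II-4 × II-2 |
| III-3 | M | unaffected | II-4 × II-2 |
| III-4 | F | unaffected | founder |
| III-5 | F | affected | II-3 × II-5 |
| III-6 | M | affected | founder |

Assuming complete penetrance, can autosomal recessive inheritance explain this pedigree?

Under autosomal recessive, III-1 (unaffected, male) cannot arise from II-4 (affected) × II-2 (affected).

No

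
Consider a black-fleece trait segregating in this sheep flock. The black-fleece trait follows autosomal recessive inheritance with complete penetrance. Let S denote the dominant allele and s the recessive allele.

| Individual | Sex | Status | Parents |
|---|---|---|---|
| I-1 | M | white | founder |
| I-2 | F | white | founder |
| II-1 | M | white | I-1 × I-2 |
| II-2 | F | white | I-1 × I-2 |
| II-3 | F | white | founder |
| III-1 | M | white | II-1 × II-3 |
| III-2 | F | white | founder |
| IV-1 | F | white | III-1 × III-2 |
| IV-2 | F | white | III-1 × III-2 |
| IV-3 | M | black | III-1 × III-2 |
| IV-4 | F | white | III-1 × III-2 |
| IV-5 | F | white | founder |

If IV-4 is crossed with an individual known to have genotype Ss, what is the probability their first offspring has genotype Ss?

1/2

III-1 is white so carries S and passed s to IV-3 (ss), so III-1 is Ss.
III-2 is white so carries S and passed s to IV-3 (ss), so III-2 is Ss.
IV-4 is a white offspring of III-1 (Ss) × III-2 (Ss), whose cross gives 1/4 SS : 1/2 Ss : 1/4 ss; conditioning on being white, IV-4 is SS with probability 1/3, Ss with probability 2/3.
Summing over parental genotype combinations, P(offspring has genotype Ss) = 1/3·1/2 + 2/3·1/2 = 1/2.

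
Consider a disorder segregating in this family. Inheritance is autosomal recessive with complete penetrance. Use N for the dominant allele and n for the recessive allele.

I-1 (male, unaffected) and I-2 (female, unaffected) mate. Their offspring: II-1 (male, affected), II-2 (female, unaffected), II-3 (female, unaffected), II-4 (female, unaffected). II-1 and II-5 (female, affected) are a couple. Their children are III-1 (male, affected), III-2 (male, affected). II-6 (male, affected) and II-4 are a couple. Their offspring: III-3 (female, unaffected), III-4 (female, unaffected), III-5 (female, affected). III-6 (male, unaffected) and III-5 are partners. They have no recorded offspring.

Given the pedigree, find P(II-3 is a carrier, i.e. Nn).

2/3

I-1 is unaffected so carries N and passed n to II-1 (nn), so I-1 is Nn.
I-2 is unaffected so carries N and passed n to II-1 (nn), so I-2 is Nn.
Their cross gives offspring ratios 1/4 NN : 1/2 Nn : 1/4 nn. Conditioning on II-3 being unaffected, P(Nn) = 1/2 / 3/4 = 2/3.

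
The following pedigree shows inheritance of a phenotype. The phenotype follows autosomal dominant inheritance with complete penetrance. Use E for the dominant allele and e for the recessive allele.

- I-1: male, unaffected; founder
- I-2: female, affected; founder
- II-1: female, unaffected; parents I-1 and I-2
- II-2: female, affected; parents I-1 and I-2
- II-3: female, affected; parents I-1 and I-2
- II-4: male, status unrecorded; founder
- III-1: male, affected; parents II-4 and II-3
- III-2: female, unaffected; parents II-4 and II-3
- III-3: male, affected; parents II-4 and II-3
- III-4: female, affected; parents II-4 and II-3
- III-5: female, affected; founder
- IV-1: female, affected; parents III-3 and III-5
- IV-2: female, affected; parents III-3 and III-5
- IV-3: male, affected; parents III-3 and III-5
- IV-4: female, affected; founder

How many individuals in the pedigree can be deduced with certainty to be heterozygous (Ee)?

Obligate heterozygotes: I-2 is affected so carries E and passed e to II-1 (ee), so I-2 is Ee; II-2 is affected so carries E and received e from I-1 (ee), so II-2 is Ee; II-3 is affected so carries E and received e from I-1 (ee), so II-3 is Ee.
Every other individual is either homozygous by phenotype or has at least one consistent homozygous assignment, so the count is 3.

3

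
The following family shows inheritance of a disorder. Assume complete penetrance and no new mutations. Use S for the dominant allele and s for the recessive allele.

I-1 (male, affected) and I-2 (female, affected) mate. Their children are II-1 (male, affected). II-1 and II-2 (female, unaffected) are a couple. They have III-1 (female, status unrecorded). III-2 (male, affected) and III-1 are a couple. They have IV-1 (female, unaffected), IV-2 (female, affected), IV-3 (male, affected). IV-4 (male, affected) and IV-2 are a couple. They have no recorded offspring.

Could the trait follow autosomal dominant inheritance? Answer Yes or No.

Yes

A consistent assignment under autosomal dominant exists: I-1 SS, I-2 SS, II-1 SS, II-2 ss, III-1 Ss, III-2 Ss, IV-1 ss, IV-2 SS, IV-3 SS, IV-4 SS.
In this assignment every recorded phenotype matches its genotype and every non-founder's genotype is obtainable from its parents' genotypes, so the pedigree is consistent.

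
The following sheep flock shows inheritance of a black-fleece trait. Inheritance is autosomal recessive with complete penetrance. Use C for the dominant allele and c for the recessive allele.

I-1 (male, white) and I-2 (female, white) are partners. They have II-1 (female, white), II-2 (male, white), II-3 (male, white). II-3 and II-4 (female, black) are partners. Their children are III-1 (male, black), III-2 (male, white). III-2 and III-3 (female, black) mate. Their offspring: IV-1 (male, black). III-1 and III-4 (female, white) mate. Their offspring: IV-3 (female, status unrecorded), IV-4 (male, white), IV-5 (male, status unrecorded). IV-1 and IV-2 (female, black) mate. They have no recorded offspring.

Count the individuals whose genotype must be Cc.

3

Obligate heterozygotes: II-3 is white so carries C and passed c to III-1 (cc), so II-3 is Cc; III-2 is white so carries C and received c from II-4 (cc), so III-2 is Cc; IV-4 is white so carries C and received c from III-1 (cc), so IV-4 is Cc.
Every other individual is either homozygous by phenotype or has at least one consistent homozygous assignment, so the count is 3.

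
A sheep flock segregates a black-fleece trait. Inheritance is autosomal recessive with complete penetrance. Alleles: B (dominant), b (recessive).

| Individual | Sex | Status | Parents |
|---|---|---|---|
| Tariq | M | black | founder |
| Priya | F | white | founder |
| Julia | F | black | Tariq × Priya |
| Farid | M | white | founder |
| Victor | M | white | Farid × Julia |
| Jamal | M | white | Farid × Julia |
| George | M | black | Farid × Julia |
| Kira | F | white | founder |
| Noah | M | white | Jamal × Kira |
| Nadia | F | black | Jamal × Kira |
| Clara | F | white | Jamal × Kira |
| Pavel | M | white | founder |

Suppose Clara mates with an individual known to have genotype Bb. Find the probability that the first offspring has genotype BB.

1/3

Jamal is white so carries B and received b from Julia (bb), so Jamal is Bb.
Kira is white so carries B and passed b to Nadia (bb), so Kira is Bb.
Clara is a white offspring of Jamal (Bb) × Kira (Bb), whose cross gives 1/4 BB : 1/2 Bb : 1/4 bb; conditioning on being white, Clara is BB with probability 1/3, Bb with probability 2/3.
Summing over parental genotype combinations, P(offspring has genotype BB) = 1/3·1/2 + 2/3·1/4 = 1/3.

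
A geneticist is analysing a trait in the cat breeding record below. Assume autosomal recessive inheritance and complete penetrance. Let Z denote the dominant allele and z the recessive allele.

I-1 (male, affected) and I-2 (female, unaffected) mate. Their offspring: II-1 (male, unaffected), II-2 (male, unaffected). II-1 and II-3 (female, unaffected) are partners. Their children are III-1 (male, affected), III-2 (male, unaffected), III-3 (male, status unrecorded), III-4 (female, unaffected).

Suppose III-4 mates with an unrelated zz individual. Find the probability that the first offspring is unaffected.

II-1 is unaffected so carries Z and received z from I-1 (zz), so II-1 is Zz.
II-3 is unaffected so carries Z and passed z to III-1 (zz), so II-3 is Zz.
III-4 is an unaffected offspring of II-1 (Zz) × II-3 (Zz), whose cross gives 1/4 ZZ : 1/2 Zz : 1/4 zz; conditioning on being unaffected, III-4 is ZZ with probability 1/3, Zz with probability 2/3.
Summing over parental genotype combinations, P(offspring is unaffected) = 1/3·1 + 2/3·1/2 = 2/3.

2/3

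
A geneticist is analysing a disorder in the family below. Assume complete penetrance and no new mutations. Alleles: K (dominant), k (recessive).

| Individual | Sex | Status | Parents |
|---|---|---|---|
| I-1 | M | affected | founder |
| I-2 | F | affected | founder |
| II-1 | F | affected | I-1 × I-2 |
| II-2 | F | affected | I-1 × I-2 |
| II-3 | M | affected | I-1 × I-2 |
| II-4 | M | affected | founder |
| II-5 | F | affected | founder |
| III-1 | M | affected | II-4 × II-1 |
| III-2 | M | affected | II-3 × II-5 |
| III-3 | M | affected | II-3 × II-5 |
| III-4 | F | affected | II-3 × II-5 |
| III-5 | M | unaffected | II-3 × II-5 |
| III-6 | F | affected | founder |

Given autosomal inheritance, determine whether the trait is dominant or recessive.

II-3 and II-5 are both affected yet have an unaffected child III-5. Under a recessive model two affected parents are homozygous and every child would be affected, so the trait cannot be recessive.

dominant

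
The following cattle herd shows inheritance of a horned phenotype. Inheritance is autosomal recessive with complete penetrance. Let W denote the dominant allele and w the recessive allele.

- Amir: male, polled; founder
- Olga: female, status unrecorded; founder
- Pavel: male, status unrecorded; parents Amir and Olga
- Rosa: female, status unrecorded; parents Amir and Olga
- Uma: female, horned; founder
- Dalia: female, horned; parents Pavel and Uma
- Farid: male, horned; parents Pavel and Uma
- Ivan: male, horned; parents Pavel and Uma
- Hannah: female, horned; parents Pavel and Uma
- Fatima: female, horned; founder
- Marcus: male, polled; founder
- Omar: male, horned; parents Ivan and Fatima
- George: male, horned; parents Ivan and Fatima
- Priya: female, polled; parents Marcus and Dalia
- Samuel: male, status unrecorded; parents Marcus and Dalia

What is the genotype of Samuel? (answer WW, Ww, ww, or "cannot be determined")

cannot be determined

Samuel's phenotype is unrecorded, and no parent or child forces a single allele at both positions; consistent genotype assignments exist with Samuel as Ww or ww.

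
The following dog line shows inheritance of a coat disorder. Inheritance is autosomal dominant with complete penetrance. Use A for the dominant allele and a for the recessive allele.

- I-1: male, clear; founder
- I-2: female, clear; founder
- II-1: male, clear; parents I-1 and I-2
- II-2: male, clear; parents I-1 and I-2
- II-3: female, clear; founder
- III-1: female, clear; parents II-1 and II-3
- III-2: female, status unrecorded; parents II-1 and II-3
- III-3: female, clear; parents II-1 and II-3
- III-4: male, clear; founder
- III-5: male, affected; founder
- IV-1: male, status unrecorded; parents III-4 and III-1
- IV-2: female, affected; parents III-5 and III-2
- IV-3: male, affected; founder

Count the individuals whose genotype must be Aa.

Obligate heterozygotes: IV-2 is affected so carries A and received a from III-2 (aa), so IV-2 is Aa.
Every other individual is either homozygous by phenotype or has at least one consistent homozygous assignment, so the count is 1.

1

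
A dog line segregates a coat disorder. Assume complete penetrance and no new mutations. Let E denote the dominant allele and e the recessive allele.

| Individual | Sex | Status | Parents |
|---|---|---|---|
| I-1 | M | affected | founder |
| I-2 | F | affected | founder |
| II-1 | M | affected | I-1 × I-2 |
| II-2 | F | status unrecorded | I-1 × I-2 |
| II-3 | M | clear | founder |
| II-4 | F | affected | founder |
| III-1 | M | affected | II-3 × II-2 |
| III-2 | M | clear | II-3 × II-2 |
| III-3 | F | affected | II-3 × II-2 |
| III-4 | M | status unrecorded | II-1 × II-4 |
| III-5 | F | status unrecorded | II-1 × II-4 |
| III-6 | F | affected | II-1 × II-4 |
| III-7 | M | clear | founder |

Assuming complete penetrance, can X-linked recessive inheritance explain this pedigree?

No

Under X-linked recessive, III-3 (affected, female) cannot arise from II-3 (clear) × II-2 (unrecorded).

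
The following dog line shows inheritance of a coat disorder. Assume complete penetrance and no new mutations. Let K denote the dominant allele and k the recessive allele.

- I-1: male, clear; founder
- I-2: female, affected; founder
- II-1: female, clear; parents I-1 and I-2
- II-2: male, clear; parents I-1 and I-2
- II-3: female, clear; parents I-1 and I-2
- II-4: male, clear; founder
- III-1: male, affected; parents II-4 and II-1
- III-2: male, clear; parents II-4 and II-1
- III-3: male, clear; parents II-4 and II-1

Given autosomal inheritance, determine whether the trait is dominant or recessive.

II-4 and II-1 are both clear yet have an affected child III-1. Under dominance, an affected child requires at least one affected parent, so the trait cannot be dominant.

recessive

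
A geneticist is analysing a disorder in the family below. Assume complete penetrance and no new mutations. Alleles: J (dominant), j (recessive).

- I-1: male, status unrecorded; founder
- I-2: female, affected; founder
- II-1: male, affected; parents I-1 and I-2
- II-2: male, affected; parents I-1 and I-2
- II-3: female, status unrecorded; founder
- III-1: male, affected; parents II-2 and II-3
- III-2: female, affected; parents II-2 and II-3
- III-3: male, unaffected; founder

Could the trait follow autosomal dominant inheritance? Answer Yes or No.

Yes

A consistent assignment under autosomal dominant exists: I-1 JJ, I-2 JJ, II-1 JJ, II-2 JJ, II-3 JJ, III-1 JJ, III-2 JJ, III-3 jj.
In this assignment every recorded phenotype matches its genotype and every non-founder's genotype is obtainable from its parents' genotypes, so the pedigree is consistent.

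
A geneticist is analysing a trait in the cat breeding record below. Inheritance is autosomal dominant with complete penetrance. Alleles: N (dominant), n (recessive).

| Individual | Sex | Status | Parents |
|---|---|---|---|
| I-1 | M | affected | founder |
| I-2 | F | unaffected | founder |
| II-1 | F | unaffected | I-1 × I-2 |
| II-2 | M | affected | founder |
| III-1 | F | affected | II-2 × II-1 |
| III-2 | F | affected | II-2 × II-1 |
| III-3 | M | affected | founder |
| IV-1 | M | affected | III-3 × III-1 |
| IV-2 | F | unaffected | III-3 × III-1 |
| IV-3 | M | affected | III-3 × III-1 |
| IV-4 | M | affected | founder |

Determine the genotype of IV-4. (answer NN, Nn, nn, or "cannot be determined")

IV-4's phenotype allows NN or Nn, and no parent or child forces a single allele at both positions; consistent genotype assignments exist with IV-4 as NN or Nn.

cannot be determined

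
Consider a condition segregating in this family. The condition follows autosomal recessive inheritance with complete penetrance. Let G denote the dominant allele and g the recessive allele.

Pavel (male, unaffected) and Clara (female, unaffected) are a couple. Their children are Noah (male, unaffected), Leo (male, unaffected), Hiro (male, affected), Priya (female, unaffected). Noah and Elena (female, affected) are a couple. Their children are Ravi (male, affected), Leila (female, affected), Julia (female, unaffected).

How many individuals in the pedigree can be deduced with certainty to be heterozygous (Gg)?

Obligate heterozygotes: Pavel is unaffected so carries G and passed g to Hiro (gg), so Pavel is Gg; Clara is unaffected so carries G and passed g to Hiro (gg), so Clara is Gg; Noah is unaffected so carries G and passed g to Ravi (gg), so Noah is Gg; Julia is unaffected so carries G and received g from Elena (gg), so Julia is Gg.
Every other individual is either homozygous by phenotype or has at least one consistent homozygous assignment, so the count is 4.

4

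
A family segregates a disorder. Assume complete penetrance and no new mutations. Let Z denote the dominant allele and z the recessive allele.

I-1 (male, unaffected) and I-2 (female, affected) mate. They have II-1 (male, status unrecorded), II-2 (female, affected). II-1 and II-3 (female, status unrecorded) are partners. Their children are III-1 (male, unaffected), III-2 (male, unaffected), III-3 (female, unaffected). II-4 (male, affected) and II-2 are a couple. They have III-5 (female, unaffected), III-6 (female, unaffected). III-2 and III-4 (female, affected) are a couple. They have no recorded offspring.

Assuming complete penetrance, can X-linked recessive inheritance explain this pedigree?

No

Under X-linked recessive, II-2 (affected, female) cannot arise from I-1 (unaffected) × I-2 (affected).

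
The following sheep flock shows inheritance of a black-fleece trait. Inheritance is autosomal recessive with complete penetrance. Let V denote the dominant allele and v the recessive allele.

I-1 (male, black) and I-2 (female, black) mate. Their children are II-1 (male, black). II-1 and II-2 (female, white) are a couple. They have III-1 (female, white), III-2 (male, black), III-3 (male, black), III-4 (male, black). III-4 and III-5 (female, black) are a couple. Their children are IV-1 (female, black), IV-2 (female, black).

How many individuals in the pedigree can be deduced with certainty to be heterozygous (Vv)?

Obligate heterozygotes: II-2 is white so carries V and passed v to III-2 (vv), so II-2 is Vv; III-1 is white so carries V and received v from II-1 (vv), so III-1 is Vv.
Every other individual is either homozygous by phenotype or has at least one consistent homozygous assignment, so the count is 2.

2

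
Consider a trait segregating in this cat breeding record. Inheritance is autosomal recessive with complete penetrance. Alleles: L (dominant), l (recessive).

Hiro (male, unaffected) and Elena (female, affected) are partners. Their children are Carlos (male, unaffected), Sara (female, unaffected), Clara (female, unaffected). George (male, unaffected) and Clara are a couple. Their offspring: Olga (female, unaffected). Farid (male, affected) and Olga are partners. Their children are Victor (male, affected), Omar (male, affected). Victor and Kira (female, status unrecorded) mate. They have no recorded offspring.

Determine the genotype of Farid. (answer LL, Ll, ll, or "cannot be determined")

Farid is affected, so Farid is ll.

ll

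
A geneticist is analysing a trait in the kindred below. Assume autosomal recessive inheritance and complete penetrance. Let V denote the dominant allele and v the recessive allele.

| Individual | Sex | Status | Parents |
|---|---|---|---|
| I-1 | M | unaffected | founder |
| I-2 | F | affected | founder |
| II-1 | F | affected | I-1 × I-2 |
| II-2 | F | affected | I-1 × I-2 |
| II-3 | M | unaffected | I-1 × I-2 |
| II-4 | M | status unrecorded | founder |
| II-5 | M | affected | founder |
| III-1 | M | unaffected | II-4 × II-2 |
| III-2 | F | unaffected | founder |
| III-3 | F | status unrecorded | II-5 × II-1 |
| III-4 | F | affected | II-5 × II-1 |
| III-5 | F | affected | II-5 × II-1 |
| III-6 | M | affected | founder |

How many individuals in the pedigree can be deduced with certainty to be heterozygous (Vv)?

3

Obligate heterozygotes: I-1 is unaffected so carries V and passed v to II-1 (vv), so I-1 is Vv; II-3 is unaffected so carries V and received v from I-2 (vv), so II-3 is Vv; III-1 is unaffected so carries V and received v from II-2 (vv), so III-1 is Vv.
Every other individual is either homozygous by phenotype or has at least one consistent homozygous assignment, so the count is 3.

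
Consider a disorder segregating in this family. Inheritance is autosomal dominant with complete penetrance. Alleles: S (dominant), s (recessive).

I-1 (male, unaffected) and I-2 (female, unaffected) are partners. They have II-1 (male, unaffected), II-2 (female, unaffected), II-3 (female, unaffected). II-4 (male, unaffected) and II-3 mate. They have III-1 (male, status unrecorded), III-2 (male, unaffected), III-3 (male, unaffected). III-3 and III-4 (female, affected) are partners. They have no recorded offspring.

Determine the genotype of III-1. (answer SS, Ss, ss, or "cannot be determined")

ss

From phenotype alone, III-1 is SS or Ss or ss.
III-1 received s from II-4 (ss) and received s from II-3 (ss), so III-1 is ss.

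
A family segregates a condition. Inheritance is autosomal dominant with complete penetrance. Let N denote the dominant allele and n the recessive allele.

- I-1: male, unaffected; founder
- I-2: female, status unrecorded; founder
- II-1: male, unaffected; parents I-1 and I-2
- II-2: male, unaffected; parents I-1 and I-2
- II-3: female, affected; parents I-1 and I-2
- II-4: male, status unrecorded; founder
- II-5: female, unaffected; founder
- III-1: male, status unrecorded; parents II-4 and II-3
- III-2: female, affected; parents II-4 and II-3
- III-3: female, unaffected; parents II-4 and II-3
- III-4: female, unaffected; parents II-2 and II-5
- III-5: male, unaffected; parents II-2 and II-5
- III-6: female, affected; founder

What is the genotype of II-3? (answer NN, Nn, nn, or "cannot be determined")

From phenotype alone, II-3 is NN or Nn.
II-3 is affected so carries N and received n from I-1 (nn), so II-3 is Nn.

Nn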